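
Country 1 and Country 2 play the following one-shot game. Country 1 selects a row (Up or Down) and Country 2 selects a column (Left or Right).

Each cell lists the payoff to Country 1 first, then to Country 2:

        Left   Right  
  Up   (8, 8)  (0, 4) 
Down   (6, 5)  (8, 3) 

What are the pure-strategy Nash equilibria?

(Up, Left): Country 1 gets 8 ≥ 6 from Down, and Country 2 gets 8 ≥ 4 from Right — Nash equilibrium.
(Up, Right): Country 1 prefers Down (8 > 0); Country 2 prefers Left (8 > 4) — not an equilibrium.
(Down, Left): Country 1 prefers Up (8 > 6) — not an equilibrium.
(Down, Right): Country 2 prefers Left (5 > 3) — not an equilibrium.

(Up, Left)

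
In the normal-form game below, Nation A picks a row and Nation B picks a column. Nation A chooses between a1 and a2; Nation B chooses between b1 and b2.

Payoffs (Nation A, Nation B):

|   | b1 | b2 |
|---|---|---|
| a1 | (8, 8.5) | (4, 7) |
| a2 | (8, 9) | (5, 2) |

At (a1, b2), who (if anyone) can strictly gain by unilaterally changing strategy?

Both

Nation A at (a1, b2) earns 4; deviating to a2 yields 5 — a strict improvement.
Nation B earns 7; deviating to b1 yields 8.5 — a strict improvement.
Both Nation A and Nation B have strictly profitable deviations.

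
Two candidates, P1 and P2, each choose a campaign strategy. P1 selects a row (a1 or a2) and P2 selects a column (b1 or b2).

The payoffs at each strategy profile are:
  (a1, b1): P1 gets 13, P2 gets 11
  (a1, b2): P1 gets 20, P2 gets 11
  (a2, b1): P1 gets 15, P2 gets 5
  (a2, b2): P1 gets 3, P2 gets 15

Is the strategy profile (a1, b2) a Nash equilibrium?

At (a1, b2), P1 earns 20; switching to a2 would give 3, so P1 has no profitable deviation.
P2 earns 11; switching to b1 would give 11, so P2 has no profitable deviation.
Neither player can gain by a unilateral deviation, so this profile is a Nash equilibrium.

Yes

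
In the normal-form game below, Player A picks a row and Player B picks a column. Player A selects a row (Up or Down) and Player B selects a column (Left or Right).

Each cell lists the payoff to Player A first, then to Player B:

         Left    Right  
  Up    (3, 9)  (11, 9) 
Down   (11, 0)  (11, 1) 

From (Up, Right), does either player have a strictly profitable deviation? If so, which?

Player A at (Up, Right) earns 11; deviating to Down yields 11 — not better.
Player B earns 9; deviating to Left yields 9 — not better.
Neither player can strictly improve; the profile is a Nash equilibrium.

Neither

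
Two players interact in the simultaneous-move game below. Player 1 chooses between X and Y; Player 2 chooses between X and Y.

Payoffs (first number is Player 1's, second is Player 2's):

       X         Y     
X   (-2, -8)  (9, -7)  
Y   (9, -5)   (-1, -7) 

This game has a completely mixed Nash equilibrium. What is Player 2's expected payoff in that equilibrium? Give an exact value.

-7

First find p, the probability Player 1 plays X, from Player 2's indifference between X and Y: −8p − 5(1−p) = −7p − 7(1−p), giving p = 2/3.
Since Player 2 is indifferent in equilibrium, Player 2's expected payoff equals the payoff from either column against (2/3, 1/3). Using X: −8(2/3) − 5(1/3) = -7.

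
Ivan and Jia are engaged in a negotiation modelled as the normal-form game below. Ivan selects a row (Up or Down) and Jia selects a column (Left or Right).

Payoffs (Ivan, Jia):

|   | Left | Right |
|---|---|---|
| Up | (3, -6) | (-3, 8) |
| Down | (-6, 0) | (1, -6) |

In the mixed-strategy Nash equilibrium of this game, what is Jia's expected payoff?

-9/5

First find x, the probability Ivan plays Up, from Jia's indifference between Left and Right: −6x = 8x − 6(1−x), giving x = 3/10.
Since Jia is indifferent in equilibrium, Jia's expected payoff equals the payoff from either column against (3/10, 7/10). Using Left: −6(3/10) = -9/5.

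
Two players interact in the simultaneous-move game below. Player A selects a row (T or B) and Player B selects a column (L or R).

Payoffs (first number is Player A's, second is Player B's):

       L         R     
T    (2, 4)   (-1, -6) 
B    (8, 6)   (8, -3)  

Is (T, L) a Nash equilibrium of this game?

No

At (T, L), Player A earns 2; switching to B would give 8, so Player A would deviate.
Player B earns 4; switching to R would give -6, so Player B has no profitable deviation.
Since at least one player can profitably deviate, this is not a Nash equilibrium.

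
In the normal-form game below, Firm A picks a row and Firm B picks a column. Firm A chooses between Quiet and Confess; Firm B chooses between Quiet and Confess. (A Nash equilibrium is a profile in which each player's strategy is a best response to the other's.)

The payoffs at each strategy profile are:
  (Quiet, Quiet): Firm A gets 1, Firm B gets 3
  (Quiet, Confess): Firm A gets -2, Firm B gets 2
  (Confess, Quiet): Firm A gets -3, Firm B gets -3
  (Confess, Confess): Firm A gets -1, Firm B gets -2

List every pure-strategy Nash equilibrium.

(Quiet, Quiet) and (Confess, Confess)

(Quiet, Quiet): Firm A gets 1 ≥ -3 from Confess, and Firm B gets 3 ≥ 2 from Confess — Nash equilibrium.
(Quiet, Confess): Firm A prefers Confess (-1 > -2); Firm B prefers Quiet (3 > 2) — not an equilibrium.
(Confess, Quiet): Firm A prefers Quiet (1 > -3); Firm B prefers Confess (-2 > -3) — not an equilibrium.
(Confess, Confess): Firm A gets -1 ≥ -2 from Quiet, and Firm B gets -2 ≥ -3 from Quiet — Nash equilibrium.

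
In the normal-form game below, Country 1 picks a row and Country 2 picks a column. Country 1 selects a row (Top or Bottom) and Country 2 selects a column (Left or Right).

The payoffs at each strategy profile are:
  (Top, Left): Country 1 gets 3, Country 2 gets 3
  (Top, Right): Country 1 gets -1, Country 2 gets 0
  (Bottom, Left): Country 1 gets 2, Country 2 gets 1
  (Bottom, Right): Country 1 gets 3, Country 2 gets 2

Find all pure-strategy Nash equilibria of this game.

(Top, Left): Country 1 gets 3 ≥ 2 from Bottom, and Country 2 gets 3 ≥ 0 from Right — Nash equilibrium.
(Top, Right): Country 1 prefers Bottom (3 > -1); Country 2 prefers Left (3 > 0) — not an equilibrium.
(Bottom, Left): Country 1 prefers Top (3 > 2); Country 2 prefers Right (2 > 1) — not an equilibrium.
(Bottom, Right): Country 1 gets 3 ≥ -1 from Top, and Country 2 gets 2 ≥ 1 from Left — Nash equilibrium.

(Top, Left) and (Bottom, Right)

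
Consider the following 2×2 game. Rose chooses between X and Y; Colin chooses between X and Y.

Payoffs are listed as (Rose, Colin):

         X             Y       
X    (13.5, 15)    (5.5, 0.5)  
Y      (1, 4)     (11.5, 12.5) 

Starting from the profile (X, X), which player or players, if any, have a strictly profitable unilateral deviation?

Rose at (X, X) earns 13.5; deviating to Y yields 1 — not better.
Colin earns 15; deviating to Y yields 0.5 — not better.
Neither player can strictly improve; the profile is a Nash equilibrium.

Neither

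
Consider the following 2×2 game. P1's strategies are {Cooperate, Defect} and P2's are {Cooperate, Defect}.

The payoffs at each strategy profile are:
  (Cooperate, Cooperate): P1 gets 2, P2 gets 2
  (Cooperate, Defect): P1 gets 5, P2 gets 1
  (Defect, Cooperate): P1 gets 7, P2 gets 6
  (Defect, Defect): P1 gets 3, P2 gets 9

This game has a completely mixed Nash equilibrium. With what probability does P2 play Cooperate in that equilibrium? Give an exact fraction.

Let c be the probability that P2 plays Cooperate. In a completely mixed equilibrium, P1 must be indifferent between Cooperate and Defect.
P1's expected payoff from Cooperate is 2c + 5(1−c); from Defect it is 7c + 3(1−c).
Setting these equal: −3c + 5 = 4c + 3, so c = 2/7.

2/7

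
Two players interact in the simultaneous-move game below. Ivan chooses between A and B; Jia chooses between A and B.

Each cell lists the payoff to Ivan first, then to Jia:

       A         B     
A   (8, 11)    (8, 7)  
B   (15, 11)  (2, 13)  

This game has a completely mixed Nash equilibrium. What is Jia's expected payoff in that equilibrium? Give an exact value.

First find x, the probability Ivan plays A, from Jia's indifference between A and B: 11x + 11(1−x) = 7x + 13(1−x), giving x = 1/3.
Since Jia is indifferent in equilibrium, Jia's expected payoff equals the payoff from either column against (1/3, 2/3). Using A: 11(1/3) + 11(2/3) = 11.

11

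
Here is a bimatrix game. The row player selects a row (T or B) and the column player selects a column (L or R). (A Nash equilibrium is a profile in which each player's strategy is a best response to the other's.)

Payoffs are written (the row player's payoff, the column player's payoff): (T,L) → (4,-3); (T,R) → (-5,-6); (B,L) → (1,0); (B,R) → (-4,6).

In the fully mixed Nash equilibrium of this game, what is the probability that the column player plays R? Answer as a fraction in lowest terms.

Let q be the probability that the column player plays L. In a completely mixed equilibrium, the row player must be indifferent between T and B.
The row player's expected payoff from T is 4q − 5(1−q); from B it is q − 4(1−q).
Setting these equal: 9q − 5 = 5q − 4, so q = 1/4.
Therefore the column player plays R with probability 1 − 1/4 = 3/4.

3/4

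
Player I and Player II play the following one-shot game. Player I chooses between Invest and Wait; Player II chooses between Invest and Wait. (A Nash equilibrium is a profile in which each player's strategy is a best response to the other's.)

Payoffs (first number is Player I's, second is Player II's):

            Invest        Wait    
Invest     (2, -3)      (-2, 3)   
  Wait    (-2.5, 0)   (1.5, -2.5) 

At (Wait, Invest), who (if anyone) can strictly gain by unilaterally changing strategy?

Player I

Player I at (Wait, Invest) earns -2.5; deviating to Invest yields 2 — a strict improvement.
Player II earns 0; deviating to Wait yields -2.5 — not better.
Only Player I has a strictly profitable deviation.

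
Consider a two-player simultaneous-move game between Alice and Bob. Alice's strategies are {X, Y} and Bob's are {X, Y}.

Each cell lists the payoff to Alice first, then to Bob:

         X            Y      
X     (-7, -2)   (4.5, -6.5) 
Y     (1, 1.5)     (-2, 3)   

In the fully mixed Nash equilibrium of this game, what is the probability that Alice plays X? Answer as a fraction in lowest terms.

1/4

Let r be the probability that Alice plays X. In a completely mixed equilibrium, Bob must be indifferent between X and Y.
Bob's expected payoff from X is −2r + 1.5(1−r); from Y it is −6.5r + 3(1−r).
Setting these equal: −3.5r + 1.5 = −9.5r + 3, so r = 1/4.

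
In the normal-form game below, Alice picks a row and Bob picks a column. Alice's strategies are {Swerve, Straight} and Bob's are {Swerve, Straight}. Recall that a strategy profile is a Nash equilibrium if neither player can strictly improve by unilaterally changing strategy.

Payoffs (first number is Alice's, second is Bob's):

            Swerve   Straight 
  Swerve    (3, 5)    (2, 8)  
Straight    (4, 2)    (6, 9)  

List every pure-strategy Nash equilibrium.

(Swerve, Swerve): Alice prefers Straight (4 > 3); Bob prefers Straight (8 > 5) — not an equilibrium.
(Swerve, Straight): Alice prefers Straight (6 > 2) — not an equilibrium.
(Straight, Swerve): Bob prefers Straight (9 > 2) — not an equilibrium.
(Straight, Straight): Alice gets 6 ≥ 2 from Swerve, and Bob gets 9 ≥ 2 from Swerve — Nash equilibrium.

(Straight, Straight)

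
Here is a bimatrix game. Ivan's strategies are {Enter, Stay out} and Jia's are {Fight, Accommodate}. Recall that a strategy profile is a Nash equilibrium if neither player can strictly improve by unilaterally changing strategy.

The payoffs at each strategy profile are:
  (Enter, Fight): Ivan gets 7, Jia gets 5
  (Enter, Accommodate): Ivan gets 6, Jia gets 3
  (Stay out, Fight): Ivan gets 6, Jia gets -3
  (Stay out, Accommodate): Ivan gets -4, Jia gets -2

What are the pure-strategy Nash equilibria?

(Enter, Fight): Ivan gets 7 ≥ 6 from Stay out, and Jia gets 5 ≥ 3 from Accommodate — Nash equilibrium.
(Enter, Accommodate): Jia prefers Fight (5 > 3) — not an equilibrium.
(Stay out, Fight): Ivan prefers Enter (7 > 6); Jia prefers Accommodate (-2 > -3) — not an equilibrium.
(Stay out, Accommodate): Ivan prefers Enter (6 > -4) — not an equilibrium.

(Enter, Fight)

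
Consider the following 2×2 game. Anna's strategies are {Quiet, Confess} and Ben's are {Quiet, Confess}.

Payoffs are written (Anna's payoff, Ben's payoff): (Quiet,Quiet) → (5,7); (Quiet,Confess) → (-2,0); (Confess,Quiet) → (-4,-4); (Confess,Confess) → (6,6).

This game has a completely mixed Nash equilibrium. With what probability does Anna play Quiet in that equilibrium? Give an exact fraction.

Let x be the probability that Anna plays Quiet. In a completely mixed equilibrium, Ben must be indifferent between Quiet and Confess.
Ben's expected payoff from Quiet is 7x − 4(1−x); from Confess it is 6(1−x).
Setting these equal: 11x − 4 = −6x + 6, so x = 10/17.

10/17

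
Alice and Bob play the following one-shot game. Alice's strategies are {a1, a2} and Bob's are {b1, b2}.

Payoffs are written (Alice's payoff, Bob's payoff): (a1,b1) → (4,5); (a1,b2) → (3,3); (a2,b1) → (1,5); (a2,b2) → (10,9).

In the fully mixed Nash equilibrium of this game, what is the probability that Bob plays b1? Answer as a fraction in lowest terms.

Let y be the probability that Bob plays b1. In a completely mixed equilibrium, Alice must be indifferent between a1 and a2.
Alice's expected payoff from a1 is 4y + 3(1−y); from a2 it is y + 10(1−y).
Setting these equal: y + 3 = −9y + 10, so y = 7/10.

7/10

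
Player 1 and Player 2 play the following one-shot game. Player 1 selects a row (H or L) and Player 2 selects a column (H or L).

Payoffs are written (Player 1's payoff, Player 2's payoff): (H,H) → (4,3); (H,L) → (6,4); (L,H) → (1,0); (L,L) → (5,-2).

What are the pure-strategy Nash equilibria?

(H, L)

(H, H): Player 2 prefers L (4 > 3) — not an equilibrium.
(H, L): Player 1 gets 6 ≥ 5 from L, and Player 2 gets 4 ≥ 3 from H — Nash equilibrium.
(L, H): Player 1 prefers H (4 > 1) — not an equilibrium.
(L, L): Player 1 prefers H (6 > 5); Player 2 prefers H (0 > -2) — not an equilibrium.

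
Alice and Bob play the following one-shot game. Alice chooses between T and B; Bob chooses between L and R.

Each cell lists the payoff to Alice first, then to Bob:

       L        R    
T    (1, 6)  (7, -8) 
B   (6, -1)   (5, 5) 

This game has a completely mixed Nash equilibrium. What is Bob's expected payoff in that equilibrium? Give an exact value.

First find x, the probability Alice plays T, from Bob's indifference between L and R: 6x − (1−x) = −8x + 5(1−x), giving x = 3/10.
Since Bob is indifferent in equilibrium, Bob's expected payoff equals the payoff from either column against (3/10, 7/10). Using L: 6(3/10) − (7/10) = 11/10.

11/10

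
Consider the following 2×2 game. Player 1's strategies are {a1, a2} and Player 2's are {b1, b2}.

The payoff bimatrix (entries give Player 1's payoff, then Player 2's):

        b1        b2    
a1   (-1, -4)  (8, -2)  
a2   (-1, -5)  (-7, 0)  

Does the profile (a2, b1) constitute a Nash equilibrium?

No

At (a2, b1), Player 1 earns -1; switching to a1 would give -1, so Player 1 has no profitable deviation.
Player 2 earns -5; switching to b2 would give 0, so Player 2 would deviate.
Since at least one player can profitably deviate, this is not a Nash equilibrium.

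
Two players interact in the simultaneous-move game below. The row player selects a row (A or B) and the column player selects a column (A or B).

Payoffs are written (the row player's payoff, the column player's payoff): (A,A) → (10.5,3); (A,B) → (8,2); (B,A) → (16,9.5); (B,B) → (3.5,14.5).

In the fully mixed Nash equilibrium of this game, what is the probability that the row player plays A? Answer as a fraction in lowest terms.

Let r be the probability that the row player plays A. In a completely mixed equilibrium, the column player must be indifferent between A and B.
The column player's expected payoff from A is 3r + 9.5(1−r); from B it is 2r + 14.5(1−r).
Setting these equal: −6.5r + 9.5 = −12.5r + 14.5, so r = 5/6.

5/6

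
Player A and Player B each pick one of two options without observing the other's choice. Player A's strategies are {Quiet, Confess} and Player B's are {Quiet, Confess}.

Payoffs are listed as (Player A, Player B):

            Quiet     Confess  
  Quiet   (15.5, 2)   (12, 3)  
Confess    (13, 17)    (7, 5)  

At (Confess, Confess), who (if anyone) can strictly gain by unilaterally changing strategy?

Player A at (Confess, Confess) earns 7; deviating to Quiet yields 12 — a strict improvement.
Player B earns 5; deviating to Quiet yields 17 — a strict improvement.
Both Player A and Player B have strictly profitable deviations.

Both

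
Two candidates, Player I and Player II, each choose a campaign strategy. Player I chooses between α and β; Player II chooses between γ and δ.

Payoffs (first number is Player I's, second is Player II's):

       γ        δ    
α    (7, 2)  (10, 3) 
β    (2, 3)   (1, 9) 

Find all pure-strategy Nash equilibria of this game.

(α, γ): Player II prefers δ (3 > 2) — not an equilibrium.
(α, δ): Player I gets 10 ≥ 1 from β, and Player II gets 3 ≥ 2 from γ — Nash equilibrium.
(β, γ): Player I prefers α (7 > 2); Player II prefers δ (9 > 3) — not an equilibrium.
(β, δ): Player I prefers α (10 > 1) — not an equilibrium.

(α, δ)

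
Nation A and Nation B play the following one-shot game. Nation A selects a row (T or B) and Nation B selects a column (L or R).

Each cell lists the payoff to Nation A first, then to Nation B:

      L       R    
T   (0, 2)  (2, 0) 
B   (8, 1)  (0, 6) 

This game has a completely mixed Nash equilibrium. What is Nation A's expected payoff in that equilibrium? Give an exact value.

First find y, the probability Nation B plays L, from Nation A's indifference between T and B: 2(1−y) = 8y, giving y = 1/5.
Since Nation A is indifferent in equilibrium, Nation A's expected payoff equals the payoff from either row against (1/5, 4/5). Using T: 2(4/5) = 8/5.

8/5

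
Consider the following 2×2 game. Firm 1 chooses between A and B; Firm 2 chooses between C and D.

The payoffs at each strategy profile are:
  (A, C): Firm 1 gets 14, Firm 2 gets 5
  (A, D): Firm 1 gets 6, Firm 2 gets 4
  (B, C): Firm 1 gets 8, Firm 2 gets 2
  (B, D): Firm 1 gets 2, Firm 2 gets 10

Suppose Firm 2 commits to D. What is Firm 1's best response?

Against D, Firm 1 earns 6 from A and 2 from B.
So A is the best response.

A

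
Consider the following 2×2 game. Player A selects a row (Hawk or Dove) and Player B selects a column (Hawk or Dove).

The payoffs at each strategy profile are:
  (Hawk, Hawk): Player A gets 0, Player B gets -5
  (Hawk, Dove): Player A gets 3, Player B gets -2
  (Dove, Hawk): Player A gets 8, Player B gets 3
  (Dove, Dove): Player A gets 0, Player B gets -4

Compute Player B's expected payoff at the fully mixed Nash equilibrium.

First find x, the probability Player A plays Hawk, from Player B's indifference between Hawk and Dove: −5x + 3(1−x) = −2x − 4(1−x), giving x = 7/10.
Since Player B is indifferent in equilibrium, Player B's expected payoff equals the payoff from either column against (7/10, 3/10). Using Hawk: −5(7/10) + 3(3/10) = -13/5.

-13/5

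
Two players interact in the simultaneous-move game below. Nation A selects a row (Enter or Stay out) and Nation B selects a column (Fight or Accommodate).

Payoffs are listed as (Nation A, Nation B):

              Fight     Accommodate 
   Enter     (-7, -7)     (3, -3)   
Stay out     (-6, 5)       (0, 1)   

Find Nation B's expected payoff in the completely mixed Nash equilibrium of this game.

-1

First find x, the probability Nation A plays Enter, from Nation B's indifference between Fight and Accommodate: −7x + 5(1−x) = −3x + (1−x), giving x = 1/2.
Since Nation B is indifferent in equilibrium, Nation B's expected payoff equals the payoff from either column against (1/2, 1/2). Using Fight: −7(1/2) + 5(1/2) = -1.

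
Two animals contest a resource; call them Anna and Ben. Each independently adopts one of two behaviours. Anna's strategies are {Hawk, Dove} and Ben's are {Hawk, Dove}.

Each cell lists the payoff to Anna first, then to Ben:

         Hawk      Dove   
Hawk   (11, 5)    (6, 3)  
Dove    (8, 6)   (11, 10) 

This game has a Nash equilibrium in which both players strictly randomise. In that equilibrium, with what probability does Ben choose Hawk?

Let y be the probability that Ben plays Hawk. In a completely mixed equilibrium, Anna must be indifferent between Hawk and Dove.
Anna's expected payoff from Hawk is 11y + 6(1−y); from Dove it is 8y + 11(1−y).
Setting these equal: 5y + 6 = −3y + 11, so y = 5/8.

5/8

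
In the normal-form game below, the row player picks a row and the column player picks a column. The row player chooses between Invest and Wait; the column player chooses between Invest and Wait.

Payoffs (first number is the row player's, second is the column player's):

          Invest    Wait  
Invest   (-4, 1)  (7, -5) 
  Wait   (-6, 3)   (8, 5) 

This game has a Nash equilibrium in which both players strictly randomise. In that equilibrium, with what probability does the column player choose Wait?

2/3

Let c be the probability that the column player plays Invest. In a completely mixed equilibrium, the row player must be indifferent between Invest and Wait.
The row player's expected payoff from Invest is −4c + 7(1−c); from Wait it is −6c + 8(1−c).
Setting these equal: −11c + 7 = −14c + 8, so c = 1/3.
Therefore the column player plays Wait with probability 1 − 1/3 = 2/3.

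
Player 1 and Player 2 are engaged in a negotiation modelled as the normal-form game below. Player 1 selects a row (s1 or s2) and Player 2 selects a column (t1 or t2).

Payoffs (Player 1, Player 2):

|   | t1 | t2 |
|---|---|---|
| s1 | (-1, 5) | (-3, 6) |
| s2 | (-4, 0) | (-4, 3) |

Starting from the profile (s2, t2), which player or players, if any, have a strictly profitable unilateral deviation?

Player 1

Player 1 at (s2, t2) earns -4; deviating to s1 yields -3 — a strict improvement.
Player 2 earns 3; deviating to t1 yields 0 — not better.
Only Player 1 has a strictly profitable deviation.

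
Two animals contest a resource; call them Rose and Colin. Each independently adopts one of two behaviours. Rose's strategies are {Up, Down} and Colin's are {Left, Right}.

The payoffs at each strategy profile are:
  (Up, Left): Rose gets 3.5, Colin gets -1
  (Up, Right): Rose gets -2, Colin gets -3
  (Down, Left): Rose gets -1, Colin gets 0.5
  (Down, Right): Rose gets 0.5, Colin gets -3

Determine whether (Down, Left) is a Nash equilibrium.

At (Down, Left), Rose earns -1; switching to Up would give 3.5, so Rose would deviate.
Colin earns 0.5; switching to Right would give -3, so Colin has no profitable deviation.
Since at least one player can profitably deviate, this is not a Nash equilibrium.

No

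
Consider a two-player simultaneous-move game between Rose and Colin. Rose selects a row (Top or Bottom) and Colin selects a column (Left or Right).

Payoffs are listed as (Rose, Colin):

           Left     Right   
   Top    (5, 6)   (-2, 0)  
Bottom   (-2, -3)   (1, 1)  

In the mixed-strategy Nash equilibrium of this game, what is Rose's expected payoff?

1/10

First find y, the probability Colin plays Left, from Rose's indifference between Top and Bottom: 5y − 2(1−y) = −2y + (1−y), giving y = 3/10.
Since Rose is indifferent in equilibrium, Rose's expected payoff equals the payoff from either row against (3/10, 7/10). Using Top: 5(3/10) − 2(7/10) = 1/10.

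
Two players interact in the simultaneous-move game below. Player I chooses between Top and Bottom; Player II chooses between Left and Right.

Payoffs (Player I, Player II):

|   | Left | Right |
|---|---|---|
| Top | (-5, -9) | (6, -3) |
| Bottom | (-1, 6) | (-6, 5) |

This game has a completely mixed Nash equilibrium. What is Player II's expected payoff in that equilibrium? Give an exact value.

First find x, the probability Player I plays Top, from Player II's indifference between Left and Right: −9x + 6(1−x) = −3x + 5(1−x), giving x = 1/7.
Since Player II is indifferent in equilibrium, Player II's expected payoff equals the payoff from either column against (1/7, 6/7). Using Left: −9(1/7) + 6(6/7) = 27/7.

27/7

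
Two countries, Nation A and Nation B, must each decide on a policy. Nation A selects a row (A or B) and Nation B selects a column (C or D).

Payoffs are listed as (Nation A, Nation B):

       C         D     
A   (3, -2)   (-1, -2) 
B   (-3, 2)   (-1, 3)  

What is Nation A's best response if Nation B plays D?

Against D, Nation A earns -1 from A and -1 from B.
So either strategy is a best response.

either — both A and B are best responses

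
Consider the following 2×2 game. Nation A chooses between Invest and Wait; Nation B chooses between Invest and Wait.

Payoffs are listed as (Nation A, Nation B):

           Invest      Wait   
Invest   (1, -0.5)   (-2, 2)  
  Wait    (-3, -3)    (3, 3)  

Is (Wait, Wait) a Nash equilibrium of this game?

Yes

At (Wait, Wait), Nation A earns 3; switching to Invest would give -2, so Nation A has no profitable deviation.
Nation B earns 3; switching to Invest would give -3, so Nation B has no profitable deviation.
Neither player can gain by a unilateral deviation, so this profile is a Nash equilibrium.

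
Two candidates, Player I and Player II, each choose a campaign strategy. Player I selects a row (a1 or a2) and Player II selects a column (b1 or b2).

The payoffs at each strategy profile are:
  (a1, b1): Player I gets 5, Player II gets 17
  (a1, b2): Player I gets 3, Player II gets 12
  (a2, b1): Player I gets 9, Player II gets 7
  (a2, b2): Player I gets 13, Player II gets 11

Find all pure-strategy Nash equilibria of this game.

(a2, b2)

(a1, b1): Player I prefers a2 (9 > 5) — not an equilibrium.
(a1, b2): Player I prefers a2 (13 > 3); Player II prefers b1 (17 > 12) — not an equilibrium.
(a2, b1): Player II prefers b2 (11 > 7) — not an equilibrium.
(a2, b2): Player I gets 13 ≥ 3 from a1, and Player II gets 11 ≥ 7 from b1 — Nash equilibrium.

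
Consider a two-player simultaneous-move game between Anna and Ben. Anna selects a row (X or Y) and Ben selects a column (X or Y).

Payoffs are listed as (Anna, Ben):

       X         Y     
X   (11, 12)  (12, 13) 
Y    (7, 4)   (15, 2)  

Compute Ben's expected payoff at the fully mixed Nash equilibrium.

28/3

First find p, the probability Anna plays X, from Ben's indifference between X and Y: 12p + 4(1−p) = 13p + 2(1−p), giving p = 2/3.
Since Ben is indifferent in equilibrium, Ben's expected payoff equals the payoff from either column against (2/3, 1/3). Using X: 12(2/3) + 4(1/3) = 28/3.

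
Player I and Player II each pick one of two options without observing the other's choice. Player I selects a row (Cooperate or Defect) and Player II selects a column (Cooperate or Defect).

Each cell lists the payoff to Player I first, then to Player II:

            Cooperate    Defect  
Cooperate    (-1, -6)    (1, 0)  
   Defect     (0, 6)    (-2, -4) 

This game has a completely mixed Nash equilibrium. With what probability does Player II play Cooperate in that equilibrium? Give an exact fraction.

3/4

Let c be the probability that Player II plays Cooperate. In a completely mixed equilibrium, Player I must be indifferent between Cooperate and Defect.
Player I's expected payoff from Cooperate is −c + (1−c); from Defect it is −2(1−c).
Setting these equal: −2c + 1 = 2c − 2, so c = 3/4.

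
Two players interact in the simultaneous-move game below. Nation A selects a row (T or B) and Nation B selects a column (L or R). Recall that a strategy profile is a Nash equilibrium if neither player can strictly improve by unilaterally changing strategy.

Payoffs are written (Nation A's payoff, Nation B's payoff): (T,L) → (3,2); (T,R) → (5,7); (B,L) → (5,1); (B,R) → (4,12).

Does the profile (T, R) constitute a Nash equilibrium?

Yes

At (T, R), Nation A earns 5; switching to B would give 4, so Nation A has no profitable deviation.
Nation B earns 7; switching to L would give 2, so Nation B has no profitable deviation.
Neither player can gain by a unilateral deviation, so this profile is a Nash equilibrium.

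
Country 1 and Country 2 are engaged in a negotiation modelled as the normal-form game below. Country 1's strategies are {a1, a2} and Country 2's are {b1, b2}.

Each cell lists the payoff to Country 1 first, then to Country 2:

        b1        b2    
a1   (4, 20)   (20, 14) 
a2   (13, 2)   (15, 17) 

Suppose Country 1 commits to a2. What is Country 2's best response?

b2

Against a2, Country 2 earns 2 from b1 and 17 from b2.
So b2 is the best response.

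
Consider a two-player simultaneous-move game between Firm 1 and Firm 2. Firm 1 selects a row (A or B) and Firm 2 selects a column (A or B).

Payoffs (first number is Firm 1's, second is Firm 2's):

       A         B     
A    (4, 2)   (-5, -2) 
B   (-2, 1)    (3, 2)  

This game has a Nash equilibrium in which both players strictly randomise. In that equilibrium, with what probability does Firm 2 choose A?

4/7

Let q be the probability that Firm 2 plays A. In a completely mixed equilibrium, Firm 1 must be indifferent between A and B.
Firm 1's expected payoff from A is 4q − 5(1−q); from B it is −2q + 3(1−q).
Setting these equal: 9q − 5 = −5q + 3, so q = 4/7.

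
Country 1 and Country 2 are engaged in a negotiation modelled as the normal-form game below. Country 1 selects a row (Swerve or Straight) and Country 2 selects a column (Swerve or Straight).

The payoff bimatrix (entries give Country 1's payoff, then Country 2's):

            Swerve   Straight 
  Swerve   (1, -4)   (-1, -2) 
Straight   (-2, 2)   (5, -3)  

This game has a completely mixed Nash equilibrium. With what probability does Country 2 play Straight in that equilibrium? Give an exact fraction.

Let q be the probability that Country 2 plays Swerve. In a completely mixed equilibrium, Country 1 must be indifferent between Swerve and Straight.
Country 1's expected payoff from Swerve is q − (1−q); from Straight it is −2q + 5(1−q).
Setting these equal: 2q − 1 = −7q + 5, so q = 2/3.
Therefore Country 2 plays Straight with probability 1 − 2/3 = 1/3.

1/3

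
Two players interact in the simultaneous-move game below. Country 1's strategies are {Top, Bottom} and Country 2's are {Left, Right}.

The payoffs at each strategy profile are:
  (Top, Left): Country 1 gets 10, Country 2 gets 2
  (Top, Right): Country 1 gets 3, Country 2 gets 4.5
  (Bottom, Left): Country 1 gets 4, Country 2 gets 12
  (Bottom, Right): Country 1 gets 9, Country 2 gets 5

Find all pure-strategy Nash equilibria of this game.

(Top, Left): Country 2 prefers Right (4.5 > 2) — not an equilibrium.
(Top, Right): Country 1 prefers Bottom (9 > 3) — not an equilibrium.
(Bottom, Left): Country 1 prefers Top (10 > 4) — not an equilibrium.
(Bottom, Right): Country 2 prefers Left (12 > 5) — not an equilibrium.

none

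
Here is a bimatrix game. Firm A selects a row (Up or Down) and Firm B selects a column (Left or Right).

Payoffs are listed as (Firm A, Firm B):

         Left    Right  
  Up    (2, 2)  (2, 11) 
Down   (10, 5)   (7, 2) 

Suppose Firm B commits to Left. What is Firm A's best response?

Against Left, Firm A earns 2 from Up and 10 from Down.
So Down is the best response.

Down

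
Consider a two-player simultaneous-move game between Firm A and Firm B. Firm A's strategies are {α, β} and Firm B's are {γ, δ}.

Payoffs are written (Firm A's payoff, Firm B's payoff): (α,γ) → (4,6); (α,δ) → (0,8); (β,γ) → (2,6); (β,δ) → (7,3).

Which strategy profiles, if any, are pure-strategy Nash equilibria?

(α, γ): Firm B prefers δ (8 > 6) — not an equilibrium.
(α, δ): Firm A prefers β (7 > 0) — not an equilibrium.
(β, γ): Firm A prefers α (4 > 2) — not an equilibrium.
(β, δ): Firm B prefers γ (6 > 3) — not an equilibrium.

none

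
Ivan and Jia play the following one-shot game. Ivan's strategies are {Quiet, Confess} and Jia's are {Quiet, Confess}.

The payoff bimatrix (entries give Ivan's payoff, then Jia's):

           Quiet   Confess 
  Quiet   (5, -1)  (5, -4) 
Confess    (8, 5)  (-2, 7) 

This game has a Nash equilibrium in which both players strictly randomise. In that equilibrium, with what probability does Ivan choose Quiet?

2/5

Let p be the probability that Ivan plays Quiet. In a completely mixed equilibrium, Jia must be indifferent between Quiet and Confess.
Jia's expected payoff from Quiet is −p + 5(1−p); from Confess it is −4p + 7(1−p).
Setting these equal: −6p + 5 = −11p + 7, so p = 2/5.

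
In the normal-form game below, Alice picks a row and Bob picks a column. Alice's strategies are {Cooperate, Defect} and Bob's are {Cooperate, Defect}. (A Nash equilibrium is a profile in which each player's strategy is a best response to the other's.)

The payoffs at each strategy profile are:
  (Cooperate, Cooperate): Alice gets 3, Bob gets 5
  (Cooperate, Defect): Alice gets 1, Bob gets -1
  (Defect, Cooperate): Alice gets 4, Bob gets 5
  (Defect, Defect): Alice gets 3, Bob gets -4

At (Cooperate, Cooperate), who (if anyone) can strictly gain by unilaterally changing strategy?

Alice at (Cooperate, Cooperate) earns 3; deviating to Defect yields 4 — a strict improvement.
Bob earns 5; deviating to Defect yields -1 — not better.
Only Alice has a strictly profitable deviation.

Alice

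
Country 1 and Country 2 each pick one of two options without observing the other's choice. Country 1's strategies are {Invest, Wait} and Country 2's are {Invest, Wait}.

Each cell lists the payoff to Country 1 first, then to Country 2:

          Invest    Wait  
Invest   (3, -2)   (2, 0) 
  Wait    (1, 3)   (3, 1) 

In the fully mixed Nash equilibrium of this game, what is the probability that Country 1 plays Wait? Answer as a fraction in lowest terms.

Let x be the probability that Country 1 plays Invest. In a completely mixed equilibrium, Country 2 must be indifferent between Invest and Wait.
Country 2's expected payoff from Invest is −2x + 3(1−x); from Wait it is (1−x).
Setting these equal: −5x + 3 = −x + 1, so x = 1/2.
Therefore Country 1 plays Wait with probability 1 − 1/2 = 1/2.

1/2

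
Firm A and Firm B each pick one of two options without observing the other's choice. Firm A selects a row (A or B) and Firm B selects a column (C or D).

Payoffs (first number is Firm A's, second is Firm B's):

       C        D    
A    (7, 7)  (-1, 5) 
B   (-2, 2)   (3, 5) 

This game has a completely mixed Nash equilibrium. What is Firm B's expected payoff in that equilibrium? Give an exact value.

5

First find p, the probability Firm A plays A, from Firm B's indifference between C and D: 7p + 2(1−p) = 5p + 5(1−p), giving p = 3/5.
Since Firm B is indifferent in equilibrium, Firm B's expected payoff equals the payoff from either column against (3/5, 2/5). Using C: 7(3/5) + 2(2/5) = 5.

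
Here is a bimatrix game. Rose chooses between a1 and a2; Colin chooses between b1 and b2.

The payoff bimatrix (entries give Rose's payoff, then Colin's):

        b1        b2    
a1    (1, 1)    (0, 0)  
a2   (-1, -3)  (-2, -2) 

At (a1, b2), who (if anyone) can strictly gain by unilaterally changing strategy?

Rose at (a1, b2) earns 0; deviating to a2 yields -2 — not better.
Colin earns 0; deviating to b1 yields 1 — a strict improvement.
Only Colin has a strictly profitable deviation.

Colin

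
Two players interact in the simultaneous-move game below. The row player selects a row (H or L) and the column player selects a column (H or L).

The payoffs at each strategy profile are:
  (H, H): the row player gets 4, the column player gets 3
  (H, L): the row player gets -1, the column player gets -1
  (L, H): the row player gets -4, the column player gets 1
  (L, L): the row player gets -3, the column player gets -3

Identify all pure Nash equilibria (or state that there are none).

(H, H)

(H, H): the row player gets 4 ≥ -4 from L, and the column player gets 3 ≥ -1 from L — Nash equilibrium.
(H, L): the column player prefers H (3 > -1) — not an equilibrium.
(L, H): the row player prefers H (4 > -4) — not an equilibrium.
(L, L): the row player prefers H (-1 > -3); the column player prefers H (1 > -3) — not an equilibrium.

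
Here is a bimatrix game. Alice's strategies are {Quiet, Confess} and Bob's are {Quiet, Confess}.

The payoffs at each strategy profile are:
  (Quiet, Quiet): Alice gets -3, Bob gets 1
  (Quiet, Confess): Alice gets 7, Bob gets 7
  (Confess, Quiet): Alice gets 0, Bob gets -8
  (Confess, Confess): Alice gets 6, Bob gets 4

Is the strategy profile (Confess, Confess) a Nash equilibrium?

No

At (Confess, Confess), Alice earns 6; switching to Quiet would give 7, so Alice would deviate.
Bob earns 4; switching to Quiet would give -8, so Bob has no profitable deviation.
Since at least one player can profitably deviate, this is not a Nash equilibrium.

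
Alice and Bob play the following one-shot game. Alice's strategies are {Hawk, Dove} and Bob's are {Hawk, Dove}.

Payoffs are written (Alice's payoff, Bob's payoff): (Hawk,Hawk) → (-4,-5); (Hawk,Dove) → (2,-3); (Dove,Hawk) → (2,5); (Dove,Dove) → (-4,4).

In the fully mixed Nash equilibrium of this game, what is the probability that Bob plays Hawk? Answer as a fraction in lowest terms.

1/2

Let y be the probability that Bob plays Hawk. In a completely mixed equilibrium, Alice must be indifferent between Hawk and Dove.
Alice's expected payoff from Hawk is −4y + 2(1−y); from Dove it is 2y − 4(1−y).
Setting these equal: −6y + 2 = 6y − 4, so y = 1/2.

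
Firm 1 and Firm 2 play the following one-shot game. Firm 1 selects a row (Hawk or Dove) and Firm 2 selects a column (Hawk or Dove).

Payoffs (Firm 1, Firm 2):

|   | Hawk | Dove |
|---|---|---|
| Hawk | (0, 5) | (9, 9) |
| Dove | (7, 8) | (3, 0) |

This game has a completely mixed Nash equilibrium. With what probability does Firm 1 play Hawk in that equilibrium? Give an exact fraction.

2/3

Let r be the probability that Firm 1 plays Hawk. In a completely mixed equilibrium, Firm 2 must be indifferent between Hawk and Dove.
Firm 2's expected payoff from Hawk is 5r + 8(1−r); from Dove it is 9r.
Setting these equal: −3r + 8 = 9r, so r = 2/3.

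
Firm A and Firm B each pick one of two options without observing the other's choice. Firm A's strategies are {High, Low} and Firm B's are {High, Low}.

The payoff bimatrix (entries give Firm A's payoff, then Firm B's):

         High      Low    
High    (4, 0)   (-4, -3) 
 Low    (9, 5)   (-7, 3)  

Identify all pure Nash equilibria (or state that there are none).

(Low, High)

(High, High): Firm A prefers Low (9 > 4) — not an equilibrium.
(High, Low): Firm B prefers High (0 > -3) — not an equilibrium.
(Low, High): Firm A gets 9 ≥ 4 from High, and Firm B gets 5 ≥ 3 from Low — Nash equilibrium.
(Low, Low): Firm A prefers High (-4 > -7); Firm B prefers High (5 > 3) — not an equilibrium.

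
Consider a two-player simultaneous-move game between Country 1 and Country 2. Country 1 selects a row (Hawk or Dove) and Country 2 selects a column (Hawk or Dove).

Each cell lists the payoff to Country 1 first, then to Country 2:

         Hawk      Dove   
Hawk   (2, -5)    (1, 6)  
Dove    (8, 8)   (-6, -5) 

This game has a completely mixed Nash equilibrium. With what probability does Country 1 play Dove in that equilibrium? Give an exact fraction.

Let r be the probability that Country 1 plays Hawk. In a completely mixed equilibrium, Country 2 must be indifferent between Hawk and Dove.
Country 2's expected payoff from Hawk is −5r + 8(1−r); from Dove it is 6r − 5(1−r).
Setting these equal: −13r + 8 = 11r − 5, so r = 13/24.
Therefore Country 1 plays Dove with probability 1 − 13/24 = 11/24.

11/24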